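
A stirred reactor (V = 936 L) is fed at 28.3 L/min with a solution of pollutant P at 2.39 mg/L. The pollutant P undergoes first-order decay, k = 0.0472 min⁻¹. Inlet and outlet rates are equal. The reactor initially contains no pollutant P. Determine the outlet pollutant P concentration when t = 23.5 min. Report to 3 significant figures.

0.782 mg/L

V dC/dt = Q(C_in − C) − k V C.
dC/dt = (Q/V) C_in − (Q/V + k) C; effective rate a = Q/V + k = 0.030235 + 0.0472 = 0.077435 min⁻¹.
C_ss = Q C_in/(Q + kV) = 0.93319 mg/L; C(t) = C_ss + (C₀ − C_ss) e^(−a t).
C(23.5) = 0.93319 + (-0.93319)·e^(−0.077435·23.5) = 0.93319 + (-0.93319)·0.16207 = 0.78195 mg/L.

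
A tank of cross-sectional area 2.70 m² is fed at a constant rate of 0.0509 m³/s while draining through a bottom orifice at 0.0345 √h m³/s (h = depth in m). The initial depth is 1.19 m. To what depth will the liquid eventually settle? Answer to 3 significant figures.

2.18 m

A dh/dt = Q_in − 0.0345 √h. Steady state requires inflow = outflow:
Q_in = 0.0345 √h_ss ⇒ √h_ss = 0.0509/0.0345 = 1.4754.
h_ss = 1.4754² = 2.1767 m. (Since h₀ = 1.19 m < h_ss, the level will rise toward this value.)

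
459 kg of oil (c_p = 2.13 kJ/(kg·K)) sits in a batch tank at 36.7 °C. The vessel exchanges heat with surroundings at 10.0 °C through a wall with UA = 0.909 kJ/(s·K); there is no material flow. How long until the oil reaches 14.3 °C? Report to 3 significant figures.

Unsteady energy balance on the tank contents: M c_p dT/dt = −UA(T − T_amb).
τ = M c_p/UA = 1075.5 s; T_ss = T_amb = 10.000 °C.
T(t) = T_ss + (T₀ − T_ss)e^(−t/τ); set T = 14.3:
t = −τ ln[(T − T_ss)/(T₀ − T_ss)] = −1075.5 · ln(0.16105) = 1964.0 s.

1960 s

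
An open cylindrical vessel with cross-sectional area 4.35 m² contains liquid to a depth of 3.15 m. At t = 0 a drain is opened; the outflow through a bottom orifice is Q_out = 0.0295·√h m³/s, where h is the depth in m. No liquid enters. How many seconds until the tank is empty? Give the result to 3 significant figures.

523 s

A dh/dt = −Q_out = −0.0295 √h.
Separate and integrate: 2(√h − √h₀) = −(0.0295/A) t.
Set h = 0: 2√h₀ = (0.0295/A) t_empty ⇒ t_empty = 2A√h₀/0.0295.
t_empty = 2·4.35·√3.15/0.0295 = 8.7000·1.7748/0.0295 = 523.42 s.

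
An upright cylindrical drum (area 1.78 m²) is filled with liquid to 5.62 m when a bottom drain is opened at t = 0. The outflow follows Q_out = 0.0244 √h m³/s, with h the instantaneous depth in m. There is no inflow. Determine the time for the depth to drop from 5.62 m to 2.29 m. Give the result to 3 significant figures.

Accumulation of liquid (constant cross-section A): A dh/dt = −0.0244 √h.
∫ h^(−1/2) dh = −(0.0244/A) ∫ dt, giving 2√h = 2√h₀ − (0.0244/A) t.
t = 2A(√h₀ − √h)/0.0244 = 2·1.78·(√5.62 − √2.29)/0.0244
  = 3.5600 × (2.3707 − 1.5133) / 0.0244 = 125.09 s.

125 s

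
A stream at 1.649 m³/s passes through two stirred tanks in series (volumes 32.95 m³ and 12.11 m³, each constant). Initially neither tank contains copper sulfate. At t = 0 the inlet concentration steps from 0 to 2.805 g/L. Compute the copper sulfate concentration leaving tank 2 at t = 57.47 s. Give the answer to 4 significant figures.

Species balance on tank i: dCᵢ/dt = (Cᵢ₋₁ − Cᵢ)/τᵢ with τᵢ = Vᵢ/Q.
τ₁ = 32.95/1.649 = 19.9818 s; τ₂ = 12.11/1.649 = 7.34384 s.
Solving the cascade with C₁(0)=C₂(0)=0 gives C₂(t) = C_in[1 − (τ₁ e^(−t/τ₁) − τ₂ e^(−t/τ₂))/(τ₁ − τ₂)].
At t = 57.47: e^(−t/τ₁) = 0.0563532, e^(−t/τ₂) = 0.000399378.
C₂ = 2.805·[1 − (19.9818·0.0563532 − 7.34384·0.000399378)/(12.6380)] = 2.805·0.911132 = 2.55573 g/L.

2.556 g/L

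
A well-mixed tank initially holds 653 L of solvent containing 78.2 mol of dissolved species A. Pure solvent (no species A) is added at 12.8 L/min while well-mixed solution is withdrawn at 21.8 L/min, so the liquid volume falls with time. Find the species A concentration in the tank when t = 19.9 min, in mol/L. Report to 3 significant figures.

Total volume: dV/dt = Q_in − Q_out = -9.0000 L/min, so V(t) = 653 − 9.0000 t and V(19.9) = 473.90 L.
Solute balance: dm/dt = 0 − Q_out C = −Q_out m/V(t).
dm/m = −Q_out dt/(V₀ − 9.0000 t); integrating gives ln(m/m₀) = −(Q_out/(Q_in−Q_out)) ln(V/V₀).
m = m₀ (V₀/V)^(Q_out/(Q_in−Q_out)) = 78.2 × (653/473.90)^(-2.4222) = 35.972 mol.
C = m/V = 35.972/473.90 = 0.075907 mol/L.

0.0759 mol/L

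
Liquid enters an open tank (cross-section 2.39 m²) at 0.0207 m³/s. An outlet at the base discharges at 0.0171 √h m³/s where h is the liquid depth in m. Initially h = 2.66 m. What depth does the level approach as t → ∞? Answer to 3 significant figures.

A dh/dt = Q_in − 0.0171 √h. Steady state requires inflow = outflow:
Q_in = 0.0171 √h_ss ⇒ √h_ss = 0.0207/0.0171 = 1.2105.
h_ss = 1.2105² = 1.4654 m. (Since h₀ = 2.66 m > h_ss, the level will fall toward this value.)

1.47 m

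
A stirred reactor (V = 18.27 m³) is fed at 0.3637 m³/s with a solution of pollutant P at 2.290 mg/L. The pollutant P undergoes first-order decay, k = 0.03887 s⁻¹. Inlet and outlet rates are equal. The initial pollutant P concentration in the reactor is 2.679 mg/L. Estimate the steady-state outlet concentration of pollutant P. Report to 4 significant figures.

V dC/dt = Q(C_in − C) − k V C.
Steady state (dC/dt = 0): C_ss = Q C_in/(Q + kV) = C_in/(1 + kV/Q).
C_ss = 0.3637·2.290/(0.3637 + 0.03887·18.27) = 0.832873/1.07385 = 0.775592 mg/L.

0.7756 mg/L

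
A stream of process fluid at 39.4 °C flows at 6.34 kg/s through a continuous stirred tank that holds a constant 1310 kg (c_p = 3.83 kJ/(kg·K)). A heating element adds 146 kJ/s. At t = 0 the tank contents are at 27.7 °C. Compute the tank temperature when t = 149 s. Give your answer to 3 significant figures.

36.8 °C

First-law balance (no shaft work): M c_p dT/dt = ṁ c_p (T_in − T) + 146.
τ = M/ṁ = 206.62 s; T_ss = T_in + Q̇/(ṁ c_p) = 39.4 + 146/(6.34·3.83) = 45.413 °C.
Integrating: T(t) = T_ss + (T₀ − T_ss) e^(−t/τ).
T(149) = 45.413 + (-17.713)·e^(−149/206.62) = 45.413 + (-17.713)·0.48621 = 36.801 °C.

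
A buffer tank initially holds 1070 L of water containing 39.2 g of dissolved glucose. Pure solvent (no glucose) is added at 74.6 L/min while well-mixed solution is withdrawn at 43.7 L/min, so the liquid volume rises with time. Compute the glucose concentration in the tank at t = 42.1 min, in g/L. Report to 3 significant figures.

Total volume: dV/dt = Q_in − Q_out = 30.900 L/min, so V(t) = 1070 + 30.900 t and V(42.1) = 2370.9 L.
Solute balance: dm/dt = 0 − Q_out C = −Q_out m/V(t).
dm/m = −Q_out dt/(V₀ + 30.900 t); integrating gives ln(m/m₀) = −(Q_out/(Q_in−Q_out)) ln(V/V₀).
m = m₀ (V₀/V)^(Q_out/(Q_in−Q_out)) = 39.2 × (1070/2370.9)^(1.4142) = 12.724 g.
C = m/V = 12.724/2370.9 = 0.0053668 g/L.

0.00537 g/L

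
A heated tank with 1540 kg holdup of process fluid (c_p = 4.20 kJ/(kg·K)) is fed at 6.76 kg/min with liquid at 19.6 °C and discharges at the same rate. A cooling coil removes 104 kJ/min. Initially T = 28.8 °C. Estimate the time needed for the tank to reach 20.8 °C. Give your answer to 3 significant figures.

M c_p dT/dt = ṁ c_p (T_in − T) − Q̇.
τ = M/ṁ = 227.81 min; T_ss = T_in − Q̇/(ṁ c_p) = 15.937 °C.
T(t) = T_ss + (T₀ − T_ss) e^(−t/τ). Set T = 20.8:
e^(−t/τ) = (20.8 − 15.937)/(28.8 − 15.937) = 0.37806
t = −227.81 · ln(0.37806) = 221.59 min.

222 min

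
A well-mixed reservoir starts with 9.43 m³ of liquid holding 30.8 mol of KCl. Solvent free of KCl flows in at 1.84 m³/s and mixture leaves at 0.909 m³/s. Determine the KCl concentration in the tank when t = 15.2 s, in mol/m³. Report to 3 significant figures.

0.534 mol/m³

Total volume: dV/dt = Q_in − Q_out = 0.93100 m³/s, so V(t) = 9.43 + 0.93100 t and V(15.2) = 23.581 m³.
Species balance (pure solvent in): dm/dt = −Q_out · m/V(t).
Separate: dm/m = −Q_out dt/V(t) ⇒ ln(m/m₀) = −(Q_out/(Q_in−Q_out)) ln(V/V₀).
m = m₀ (V₀/V)^(Q_out/(Q_in−Q_out)) = 30.8 × (9.43/23.581)^(0.97637) = 12.586 mol.
C = m/V = 12.586/23.581 = 0.53375 mol/m³.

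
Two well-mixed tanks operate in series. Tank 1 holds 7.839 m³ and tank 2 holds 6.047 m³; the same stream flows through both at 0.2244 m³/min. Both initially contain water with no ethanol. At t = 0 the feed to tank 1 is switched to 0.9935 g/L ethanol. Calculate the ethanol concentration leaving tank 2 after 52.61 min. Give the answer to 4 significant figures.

Each tank obeys Vᵢ dCᵢ/dt = Q(Cᵢ₋₁ − Cᵢ), so τᵢ = Vᵢ/Q.
τ₁ = 7.839/0.2244 = 34.9332 min; τ₂ = 6.047/0.2244 = 26.9474 min.
Solving the cascade with C₁(0)=C₂(0)=0 gives C₂(t) = C_in[1 − (τ₁ e^(−t/τ₁) − τ₂ e^(−t/τ₂))/(τ₁ − τ₂)].
At t = 52.61: e^(−t/τ₁) = 0.221791, e^(−t/τ₂) = 0.141944.
C₂ = 0.9935·[1 − (34.9332·0.221791 − 26.9474·0.141944)/(7.98574)] = 0.9935·0.508770 = 0.505463 g/L.

0.5055 g/L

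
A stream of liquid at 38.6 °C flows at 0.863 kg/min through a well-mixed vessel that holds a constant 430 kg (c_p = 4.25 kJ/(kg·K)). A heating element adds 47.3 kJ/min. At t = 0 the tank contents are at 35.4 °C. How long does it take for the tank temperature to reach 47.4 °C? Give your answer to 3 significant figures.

682 min

M c_p dT/dt = ṁ c_p (T_in − T) + Q̇.
τ = M/ṁ = 498.26 min; T_ss = T_in + Q̇/(ṁ c_p) = 51.496 °C.
T(t) = T_ss + (T₀ − T_ss) e^(−t/τ). Set T = 47.4:
e^(−t/τ) = (47.4 − 51.496)/(35.4 − 51.496) = 0.25448
t = −498.26 · ln(0.25448) = 681.88 min.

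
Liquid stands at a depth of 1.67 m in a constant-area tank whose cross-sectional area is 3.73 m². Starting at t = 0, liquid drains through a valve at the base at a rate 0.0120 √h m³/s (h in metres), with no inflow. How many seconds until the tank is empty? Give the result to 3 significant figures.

803 s

Volume balance on the tank: A dh/dt = −0.0120 √h.
This is separable: 2 d(√h)/dt = −0.0120/A, so √h = √h₀ − (0.0120/(2A)) t.
Set h = 0: 2√h₀ = (0.0120/A) t_empty ⇒ t_empty = 2A√h₀/0.0120.
t_empty = 2·3.73·√1.67/0.0120 = 7.4600·1.2923/0.0120 = 803.37 s.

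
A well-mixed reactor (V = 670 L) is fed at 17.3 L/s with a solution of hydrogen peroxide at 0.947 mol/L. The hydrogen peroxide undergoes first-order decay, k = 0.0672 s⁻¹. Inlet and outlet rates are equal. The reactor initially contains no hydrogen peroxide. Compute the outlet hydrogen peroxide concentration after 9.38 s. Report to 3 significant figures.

V dC/dt = Q(C_in − C) − k V C.
dC/dt = (Q/V) C_in − (Q/V + k) C; effective rate a = Q/V + k = 0.025821 + 0.0672 = 0.093021 s⁻¹.
C_ss = Q C_in/(Q + kV) = 0.26287 mol/L; C(t) = C_ss + (C₀ − C_ss) e^(−a t).
C(9.38) = 0.26287 + (-0.26287)·e^(−0.093021·9.38) = 0.26287 + (-0.26287)·0.41789 = 0.15302 mol/L.

0.153 mol/L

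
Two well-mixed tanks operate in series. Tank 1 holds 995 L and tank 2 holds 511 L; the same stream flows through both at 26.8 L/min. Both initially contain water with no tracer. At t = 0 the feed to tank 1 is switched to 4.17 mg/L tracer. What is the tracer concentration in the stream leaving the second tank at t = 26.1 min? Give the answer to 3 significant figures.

Time constants: τᵢ = Vᵢ/Q for each well-mixed tank.
τ₁ = 995/26.8 = 37.127 min; τ₂ = 511/26.8 = 19.067 min.
Solving the cascade with C₁(0)=C₂(0)=0 gives C₂(t) = C_in[1 − (τ₁ e^(−t/τ₁) − τ₂ e^(−t/τ₂))/(τ₁ − τ₂)].
At t = 26.1: e^(−t/τ₁) = 0.49510, e^(−t/τ₂) = 0.25440.
C₂ = 4.17·[1 − (37.127·0.49510 − 19.067·0.25440)/(18.060)] = 4.17·0.25077 = 1.0457 mg/L.

1.05 mg/L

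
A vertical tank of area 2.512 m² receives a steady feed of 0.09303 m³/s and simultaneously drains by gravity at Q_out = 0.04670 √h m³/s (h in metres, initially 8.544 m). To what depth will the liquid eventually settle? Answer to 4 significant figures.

Level balance: A dh/dt = 0.09303 − 0.04670 √h. Setting dh/dt = 0:
Q_in = 0.04670 √h_ss ⇒ √h_ss = 0.09303/0.04670 = 1.99208.
h_ss = 1.99208² = 3.96837 m. (Since h₀ = 8.544 m > h_ss, the level will fall toward this value.)

3.968 m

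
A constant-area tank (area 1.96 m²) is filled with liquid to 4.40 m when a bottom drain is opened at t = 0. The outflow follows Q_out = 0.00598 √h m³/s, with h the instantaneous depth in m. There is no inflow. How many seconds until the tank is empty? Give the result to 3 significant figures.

With no inflow, A dh/dt = −0.00598 √h.
This is separable: 2 d(√h)/dt = −0.00598/A, so √h = √h₀ − (0.00598/(2A)) t.
Set h = 0: 2√h₀ = (0.00598/A) t_empty ⇒ t_empty = 2A√h₀/0.00598.
t_empty = 2·1.96·√4.40/0.00598 = 3.9200·2.0976/0.00598 = 1375.0 s.

1380 s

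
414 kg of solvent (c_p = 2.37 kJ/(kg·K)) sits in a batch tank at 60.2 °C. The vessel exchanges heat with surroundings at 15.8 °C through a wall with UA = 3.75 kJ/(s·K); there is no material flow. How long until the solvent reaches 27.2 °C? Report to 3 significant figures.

356 s

Heat balance on the well-mixed liquid: M c_p dT/dt = −UA(T − T_amb).
τ = M c_p/UA = 261.65 s; T_ss = T_amb = 15.800 °C.
T(t) = T_ss + (T₀ − T_ss)e^(−t/τ); set T = 27.2:
t = −τ ln[(T − T_ss)/(T₀ − T_ss)] = −261.65 · ln(0.25676) = 355.74 s.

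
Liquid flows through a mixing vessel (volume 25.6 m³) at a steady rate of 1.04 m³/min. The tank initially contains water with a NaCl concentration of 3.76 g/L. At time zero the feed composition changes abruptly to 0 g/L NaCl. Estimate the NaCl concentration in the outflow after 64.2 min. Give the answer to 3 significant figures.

0.277 g/L

Accumulation = in − out for the solute gives V dC/dt = Q(C_in − C).
Time constant τ = V/Q = 25.6/1.04 = 24.615 min.
Integrating: C(t) = C_in + (C₀ − C_in) e^(−t/τ).
C(64.2) = 0 + (3.76 − 0)·e^(−64.2/24.615) = 0 + (3.7600)·0.073673 = 0.27701 g/L.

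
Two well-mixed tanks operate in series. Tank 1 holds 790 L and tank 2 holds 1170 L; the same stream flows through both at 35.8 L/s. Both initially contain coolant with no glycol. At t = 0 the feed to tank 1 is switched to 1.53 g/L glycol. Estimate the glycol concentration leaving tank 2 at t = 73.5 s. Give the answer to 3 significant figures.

Time constants: τᵢ = Vᵢ/Q for each well-mixed tank.
τ₁ = 790/35.8 = 22.067 s; τ₂ = 1170/35.8 = 32.682 s.
Tank 1: C₁ = C_in(1 − e^(−t/τ₁)). Tank 2 (τ₁ ≠ τ₂): C₂ = C_in[1 − (τ₁ e^(−t/τ₁) − τ₂ e^(−t/τ₂))/(τ₁ − τ₂)].
At t = 73.5: e^(−t/τ₁) = 0.035766, e^(−t/τ₂) = 0.10551.
C₂ = 1.53·[1 − (22.067·0.035766 − 32.682·0.10551)/(-10.615)] = 1.53·0.74950 = 1.1467 g/L.

1.15 g/L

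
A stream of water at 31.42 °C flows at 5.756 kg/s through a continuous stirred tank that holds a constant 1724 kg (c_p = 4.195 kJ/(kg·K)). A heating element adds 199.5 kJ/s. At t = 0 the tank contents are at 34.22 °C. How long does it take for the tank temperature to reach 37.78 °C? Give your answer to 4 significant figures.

315.9 s

M c_p dT/dt = ṁ c_p (T_in − T) + Q̇.
τ = M/ṁ = 299.514 s; T_ss = T_in + Q̇/(ṁ c_p) = 39.6821 °C.
T(t) = T_ss + (T₀ − T_ss) e^(−t/τ). Set T = 37.78:
e^(−t/τ) = (37.78 − 39.6821)/(34.22 − 39.6821) = 0.348235
t = −299.514 · ln(0.348235) = 315.950 s.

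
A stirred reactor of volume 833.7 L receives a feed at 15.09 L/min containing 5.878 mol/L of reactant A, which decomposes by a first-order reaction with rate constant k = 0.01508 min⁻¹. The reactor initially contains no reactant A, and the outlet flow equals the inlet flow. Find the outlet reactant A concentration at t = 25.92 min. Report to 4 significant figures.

1.850 mol/L

Accumulation = in − out − consumed: V dC/dt = Q C_in − Q C − k V C.
dC/dt = (Q/V) C_in − (Q/V + k) C; effective rate a = Q/V + k = 0.0181000 + 0.01508 = 0.0331800 min⁻¹.
C_ss = Q C_in/(Q + kV) = 3.20651 mol/L; C(t) = C_ss + (C₀ − C_ss) e^(−a t).
C(25.92) = 3.20651 + (-3.20651)·e^(−0.0331800·25.92) = 3.20651 + (-3.20651)·0.423151 = 1.84967 mol/L.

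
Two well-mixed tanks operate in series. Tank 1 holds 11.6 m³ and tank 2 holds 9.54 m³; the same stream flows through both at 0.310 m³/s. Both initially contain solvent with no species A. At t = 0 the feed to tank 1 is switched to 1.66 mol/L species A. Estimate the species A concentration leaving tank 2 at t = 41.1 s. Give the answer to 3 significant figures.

0.565 mol/L

Species balance on tank i: dCᵢ/dt = (Cᵢ₋₁ − Cᵢ)/τᵢ with τᵢ = Vᵢ/Q.
τ₁ = 11.6/0.310 = 37.419 s; τ₂ = 9.54/0.310 = 30.774 s.
Tank 1: C₁ = C_in(1 − e^(−t/τ₁)). Tank 2 (τ₁ ≠ τ₂): C₂ = C_in[1 − (τ₁ e^(−t/τ₁) − τ₂ e^(−t/τ₂))/(τ₁ − τ₂)].
At t = 41.1: e^(−t/τ₁) = 0.33342, e^(−t/τ₂) = 0.26302.
C₂ = 1.66·[1 − (37.419·0.33342 − 30.774·0.26302)/(6.6452)] = 1.66·0.34056 = 0.56533 mol/L.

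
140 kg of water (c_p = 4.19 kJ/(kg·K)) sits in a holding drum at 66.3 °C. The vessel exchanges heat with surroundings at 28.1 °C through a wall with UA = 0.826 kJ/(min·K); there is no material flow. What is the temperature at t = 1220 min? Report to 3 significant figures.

35.0 °C

M c_p dT/dt = −UA(T − T_amb).
dT/dt = (T_ss − T)/τ with T_ss = T_amb = 28.100 °C, τ = M c_p/UA = 140·4.19/0.826 = 710.17 min.
This is linear first-order; T(t) = T_ss + (T₀ − T_ss) e^(−t/τ).
T(1220) = 28.100 + (38.200)·0.17944 = 34.955 °C.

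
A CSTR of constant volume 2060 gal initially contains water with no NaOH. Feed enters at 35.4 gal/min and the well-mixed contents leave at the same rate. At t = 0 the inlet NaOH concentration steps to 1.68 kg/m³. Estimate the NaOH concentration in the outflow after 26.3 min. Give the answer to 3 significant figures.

Transient balance on the dissolved component: V dC/dt = Q(C_in − C).
Time constant τ = V/Q = 2060/35.4 = 58.192 min.
Solution: C(t) = C_in + (C₀ − C_in) e^(−t/τ).
C(26.3) = 1.68 + (0 − 1.68)·e^(−26.3/58.192) = 1.68 + (-1.6800)·0.63639 = 0.61087 kg/m³.

0.611 kg/m³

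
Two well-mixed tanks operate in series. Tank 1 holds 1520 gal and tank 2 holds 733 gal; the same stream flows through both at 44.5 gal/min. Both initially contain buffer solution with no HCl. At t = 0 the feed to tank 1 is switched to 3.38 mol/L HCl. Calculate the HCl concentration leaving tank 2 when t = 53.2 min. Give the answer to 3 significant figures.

2.13 mol/L

Time constants: τᵢ = Vᵢ/Q for each well-mixed tank.
τ₁ = 1520/44.5 = 34.157 min; τ₂ = 733/44.5 = 16.472 min.
Solving the cascade with C₁(0)=C₂(0)=0 gives C₂(t) = C_in[1 − (τ₁ e^(−t/τ₁) − τ₂ e^(−t/τ₂))/(τ₁ − τ₂)].
At t = 53.2: e^(−t/τ₁) = 0.21066, e^(−t/τ₂) = 0.039568.
C₂ = 3.38·[1 − (34.157·0.21066 − 16.472·0.039568)/(17.685)] = 3.38·0.62998 = 2.1293 mol/L.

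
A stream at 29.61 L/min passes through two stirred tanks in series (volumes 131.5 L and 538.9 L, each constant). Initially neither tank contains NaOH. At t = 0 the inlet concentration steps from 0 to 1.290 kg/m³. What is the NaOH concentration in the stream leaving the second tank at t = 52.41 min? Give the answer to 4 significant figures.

1.194 kg/m³

Each tank obeys Vᵢ dCᵢ/dt = Q(Cᵢ₋₁ − Cᵢ), so τᵢ = Vᵢ/Q.
τ₁ = 131.5/29.61 = 4.44107 min; τ₂ = 538.9/29.61 = 18.1999 min.
Solving the cascade with C₁(0)=C₂(0)=0 gives C₂(t) = C_in[1 − (τ₁ e^(−t/τ₁) − τ₂ e^(−t/τ₂))/(τ₁ − τ₂)].
At t = 52.41: e^(−t/τ₁) = 7.49543e-06, e^(−t/τ₂) = 0.0561527.
C₂ = 1.290·[1 − (4.44107·7.49543e-06 − 18.1999·0.0561527)/(-13.7589)] = 1.290·0.925725 = 1.19419 kg/m³.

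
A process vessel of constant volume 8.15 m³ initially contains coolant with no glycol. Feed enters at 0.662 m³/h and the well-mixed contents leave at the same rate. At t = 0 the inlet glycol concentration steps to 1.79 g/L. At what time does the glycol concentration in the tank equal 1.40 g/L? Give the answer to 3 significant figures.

Accumulation = in − out for the solute gives V dC/dt = Q(C_in − C), so τ = V/Q = 12.311 h.
C(t) = C_in + (C₀ − C_in) e^(−t/τ). Set C = 1.40 and solve for t:
e^(−t/τ) = (C − C_in)/(C₀ − C_in) = (1.40 − 1.79)/(0 − 1.79) = 0.21788
t = −τ ln(…) = 12.311 × 1.5238 = 18.760 h.

18.8 h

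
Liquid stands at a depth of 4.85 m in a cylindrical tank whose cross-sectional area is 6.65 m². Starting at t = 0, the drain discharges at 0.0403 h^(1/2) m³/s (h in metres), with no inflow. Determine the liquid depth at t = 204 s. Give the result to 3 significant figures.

A dh/dt = −Q_out = −0.0403 √h.
∫ h^(−1/2) dh = −(0.0403/A) ∫ dt, giving 2√h = 2√h₀ − (0.0403/A) t.
√h = √4.85 − 0.0403·204/(2·6.65) = 2.2023 − 0.61814 = 1.5841.
h = 1.5841² = 2.5095 m.

2.51 m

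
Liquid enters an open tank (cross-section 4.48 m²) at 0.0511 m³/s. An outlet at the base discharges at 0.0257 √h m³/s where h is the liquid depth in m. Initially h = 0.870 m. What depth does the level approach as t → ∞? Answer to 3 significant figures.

3.95 m

Level balance: A dh/dt = 0.0511 − 0.0257 √h. Setting dh/dt = 0:
Q_in = 0.0257 √h_ss ⇒ √h_ss = 0.0511/0.0257 = 1.9883.
h_ss = 1.9883² = 3.9534 m. (Since h₀ = 0.870 m < h_ss, the level will rise toward this value.)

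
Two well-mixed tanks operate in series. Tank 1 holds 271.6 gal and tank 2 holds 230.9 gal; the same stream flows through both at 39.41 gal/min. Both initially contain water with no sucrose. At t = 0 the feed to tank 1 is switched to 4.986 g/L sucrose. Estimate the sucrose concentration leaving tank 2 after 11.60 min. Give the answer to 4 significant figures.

Each tank obeys Vᵢ dCᵢ/dt = Q(Cᵢ₋₁ − Cᵢ), so τᵢ = Vᵢ/Q.
τ₁ = 271.6/39.41 = 6.89165 min; τ₂ = 230.9/39.41 = 5.85892 min.
Solving the cascade with C₁(0)=C₂(0)=0 gives C₂(t) = C_in[1 − (τ₁ e^(−t/τ₁) − τ₂ e^(−t/τ₂))/(τ₁ − τ₂)].
At t = 11.60: e^(−t/τ₁) = 0.185779, e^(−t/τ₂) = 0.138085.
C₂ = 4.986·[1 − (6.89165·0.185779 − 5.85892·0.138085)/(1.03273)] = 4.986·0.543639 = 2.71059 g/L.

2.711 g/L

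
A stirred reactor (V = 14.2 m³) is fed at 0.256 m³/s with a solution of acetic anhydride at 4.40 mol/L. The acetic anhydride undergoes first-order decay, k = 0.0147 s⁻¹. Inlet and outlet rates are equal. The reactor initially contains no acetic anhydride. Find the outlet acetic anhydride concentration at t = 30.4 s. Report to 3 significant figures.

Species balance: V dC/dt = Q C_in − Q C − k V C.
dC/dt = (Q/V) C_in − (Q/V + k) C; effective rate a = Q/V + k = 0.018028 + 0.0147 = 0.032728 s⁻¹.
C_ss = Q C_in/(Q + kV) = 2.4237 mol/L; C(t) = C_ss + (C₀ − C_ss) e^(−a t).
C(30.4) = 2.4237 + (-2.4237)·e^(−0.032728·30.4) = 2.4237 + (-2.4237)·0.36975 = 1.5276 mol/L.

1.53 mol/L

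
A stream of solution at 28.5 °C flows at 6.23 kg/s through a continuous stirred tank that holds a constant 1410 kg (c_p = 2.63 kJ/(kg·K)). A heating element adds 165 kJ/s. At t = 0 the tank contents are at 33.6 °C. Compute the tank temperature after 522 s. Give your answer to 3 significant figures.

38.1 °C

Energy balance: M c_p dT/dt = ṁ c_p (T_in − T) + 165.
τ = M/ṁ = 226.32 s; T_ss = T_in + Q̇/(ṁ c_p) = 28.5 + 165/(6.23·2.63) = 38.570 °C.
Integrating: T(t) = T_ss + (T₀ − T_ss) e^(−t/τ).
T(522) = 38.570 + (-4.9702)·e^(−522/226.32) = 38.570 + (-4.9702)·0.099617 = 38.075 °C.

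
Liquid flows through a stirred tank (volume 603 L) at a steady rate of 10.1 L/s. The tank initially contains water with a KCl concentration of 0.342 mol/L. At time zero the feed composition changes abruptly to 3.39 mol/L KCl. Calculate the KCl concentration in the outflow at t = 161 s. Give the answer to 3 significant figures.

Species balance on the tank: V dC/dt = Q(C_in − C).
Time constant τ = V/Q = 603/10.1 = 59.703 s.
Solution: C(t) = C_in + (C₀ − C_in) e^(−t/τ).
C(161) = 3.39 + (0.342 − 3.39)·e^(−161/59.703) = 3.39 + (-3.0480)·0.067429 = 3.1845 mol/L.

3.18 mol/L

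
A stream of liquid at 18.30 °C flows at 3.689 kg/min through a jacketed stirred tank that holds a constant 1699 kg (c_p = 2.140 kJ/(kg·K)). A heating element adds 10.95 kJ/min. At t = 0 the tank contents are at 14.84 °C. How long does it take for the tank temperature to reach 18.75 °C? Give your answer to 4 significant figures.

Unsteady energy balance on the tank contents: M c_p dT/dt = ṁ c_p (T_in − T) + 10.95.
τ = M/ṁ = 460.558 min; T_ss = T_in + Q̇/(ṁ c_p) = 19.6870 °C.
T(t) = T_ss + (T₀ − T_ss) e^(−t/τ). Set T = 18.75:
e^(−t/τ) = (18.75 − 19.6870)/(14.84 − 19.6870) = 0.193324
t = −460.558 · ln(0.193324) = 756.877 min.

756.9 min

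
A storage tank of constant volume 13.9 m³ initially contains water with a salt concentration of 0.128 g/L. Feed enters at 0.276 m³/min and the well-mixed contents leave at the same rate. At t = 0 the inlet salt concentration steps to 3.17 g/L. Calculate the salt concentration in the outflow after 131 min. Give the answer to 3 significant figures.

2.94 g/L

Mass balance on the solute (V constant): V dC/dt = Q(C_in − C).
So dC/dt = (C_in − C)/τ with τ = V/Q = 13.9/0.276 = 50.362 min.
C approaches C_in exponentially: C(t) = C_in + (C₀ − C_in) e^(−t/τ).
C(131) = 3.17 + (0.128 − 3.17)·e^(−131/50.362) = 3.17 + (-3.0420)·0.074188 = 2.9443 g/L.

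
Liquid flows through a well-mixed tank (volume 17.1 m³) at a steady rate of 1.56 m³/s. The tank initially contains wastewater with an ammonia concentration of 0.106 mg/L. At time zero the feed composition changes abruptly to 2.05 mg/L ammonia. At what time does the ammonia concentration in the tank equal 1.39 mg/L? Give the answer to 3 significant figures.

Species balance on the tank: V dC/dt = Q(C_in − C), so τ = V/Q = 10.962 s.
C(t) = C_in + (C₀ − C_in) e^(−t/τ). Set C = 1.39 and solve for t:
e^(−t/τ) = (C − C_in)/(C₀ − C_in) = (1.39 − 2.05)/(0.106 − 2.05) = 0.33951
t = −τ ln(…) = 10.962 × 1.0803 = 11.841 s.

11.8 s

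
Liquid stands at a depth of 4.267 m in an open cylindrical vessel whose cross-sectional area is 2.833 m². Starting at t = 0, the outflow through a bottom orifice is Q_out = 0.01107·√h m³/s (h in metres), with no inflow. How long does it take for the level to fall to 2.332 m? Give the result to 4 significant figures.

275.7 s

With no inflow, A dh/dt = −0.01107 √h.
This is separable: 2 d(√h)/dt = −0.01107/A, so √h = √h₀ − (0.01107/(2A)) t.
t = 2A(√h₀ − √h)/0.01107 = 2·2.833·(√4.267 − √2.332)/0.01107
  = 5.66600 × (2.06567 − 1.52709) / 0.01107 = 275.665 s.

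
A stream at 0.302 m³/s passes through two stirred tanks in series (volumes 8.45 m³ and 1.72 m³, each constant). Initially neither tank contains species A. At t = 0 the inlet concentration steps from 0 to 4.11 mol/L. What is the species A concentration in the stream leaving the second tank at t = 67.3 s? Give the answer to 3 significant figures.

3.64 mol/L

Time constants: τᵢ = Vᵢ/Q for each well-mixed tank.
τ₁ = 8.45/0.302 = 27.980 s; τ₂ = 1.72/0.302 = 5.6954 s.
Solving the cascade with C₁(0)=C₂(0)=0 gives C₂(t) = C_in[1 − (τ₁ e^(−t/τ₁) − τ₂ e^(−t/τ₂))/(τ₁ − τ₂)].
At t = 67.3: e^(−t/τ₁) = 0.090240, e^(−t/τ₂) = 7.3808e-06.
C₂ = 4.11·[1 − (27.980·0.090240 − 5.6954·7.3808e-06)/(22.285)] = 4.11·0.88670 = 3.6443 mol/L.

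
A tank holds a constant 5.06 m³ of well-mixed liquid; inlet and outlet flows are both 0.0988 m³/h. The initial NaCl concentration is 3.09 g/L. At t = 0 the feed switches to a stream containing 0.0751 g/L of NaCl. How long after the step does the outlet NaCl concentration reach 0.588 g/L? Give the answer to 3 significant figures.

Species balance: V dC/dt = Q(C_in − C) ⇒ τ = V/Q = 51.215 h.
C(t) = C_in + (C₀ − C_in) e^(−t/τ). Set C = 0.588 and solve for t:
e^(−t/τ) = (C − C_in)/(C₀ − C_in) = (0.588 − 0.0751)/(3.09 − 0.0751) = 0.17012
t = −τ ln(…) = 51.215 × 1.7712 = 90.713 h.

90.7 h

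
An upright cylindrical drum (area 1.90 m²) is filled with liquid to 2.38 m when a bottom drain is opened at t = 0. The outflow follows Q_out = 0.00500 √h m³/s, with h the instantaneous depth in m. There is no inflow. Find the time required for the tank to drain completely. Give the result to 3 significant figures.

1170 s

Unsteady balance on liquid volume: A dh/dt = −0.00500 √h.
∫ h^(−1/2) dh = −(0.00500/A) ∫ dt, giving 2√h = 2√h₀ − (0.00500/A) t.
Tank is empty when √h = 0: t_empty = 2A√h₀/0.00500.
t_empty = 2·1.90·√2.38/0.00500 = 3.8000·1.5427/0.00500 = 1172.5 s.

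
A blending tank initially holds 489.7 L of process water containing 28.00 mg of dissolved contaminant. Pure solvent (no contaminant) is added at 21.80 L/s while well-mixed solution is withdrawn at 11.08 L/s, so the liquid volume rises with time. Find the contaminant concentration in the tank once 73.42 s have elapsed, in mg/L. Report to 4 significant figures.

0.008145 mg/L

Total volume: dV/dt = Q_in − Q_out = 10.7200 L/s, so V(t) = 489.7 + 10.7200 t and V(73.42) = 1276.76 L.
Solute balance: dm/dt = 0 − Q_out C = −Q_out m/V(t).
Separate: dm/m = −Q_out dt/V(t) ⇒ ln(m/m₀) = −(Q_out/(Q_in−Q_out)) ln(V/V₀).
m = m₀ (V₀/V)^(Q_out/(Q_in−Q_out)) = 28.00 × (489.7/1276.76)^(1.03358) = 10.3992 mg.
C = m/V = 10.3992/1276.76 = 0.00814501 mg/L.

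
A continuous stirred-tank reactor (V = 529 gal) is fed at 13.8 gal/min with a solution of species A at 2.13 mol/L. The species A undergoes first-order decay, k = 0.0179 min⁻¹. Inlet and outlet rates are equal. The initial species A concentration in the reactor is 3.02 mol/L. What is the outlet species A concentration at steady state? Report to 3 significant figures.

1.26 mol/L

Species balance: V dC/dt = Q C_in − Q C − k V C.
Steady state (dC/dt = 0): C_ss = Q C_in/(Q + kV) = C_in/(1 + kV/Q).
C_ss = 13.8·2.13/(13.8 + 0.0179·529) = 29.394/23.269 = 1.2632 mol/L.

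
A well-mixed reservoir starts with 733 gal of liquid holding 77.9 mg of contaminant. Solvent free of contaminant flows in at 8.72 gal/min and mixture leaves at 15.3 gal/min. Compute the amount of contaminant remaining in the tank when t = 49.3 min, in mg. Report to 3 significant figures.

Let m(t) be the amount of contaminant. Volume: V(t) = V₀ + (Q_in − Q_out) t = 733 − 6.5800 t; V(49.3) = 408.61 gal.
Species balance (pure solvent in): dm/dt = −Q_out · m/V(t).
Separate: dm/m = −Q_out dt/V(t) ⇒ ln(m/m₀) = −(Q_out/(Q_in−Q_out)) ln(V/V₀).
m = m₀ (V₀/V)^(Q_out/(Q_in−Q_out)) = 77.9 × (733/408.61)^(-2.3252) = 20.017 mg.

20.0 mg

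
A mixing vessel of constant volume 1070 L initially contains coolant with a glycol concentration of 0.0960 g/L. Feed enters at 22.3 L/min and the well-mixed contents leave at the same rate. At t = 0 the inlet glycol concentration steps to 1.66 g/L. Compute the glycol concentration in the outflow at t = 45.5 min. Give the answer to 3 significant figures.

1.05 g/L

Mass balance on the solute (V constant): V dC/dt = Q(C_in − C).
Time constant τ = V/Q = 1070/22.3 = 47.982 min.
Solution: C(t) = C_in + (C₀ − C_in) e^(−t/τ).
C(45.5) = 1.66 + (0.0960 − 1.66)·e^(−45.5/47.982) = 1.66 + (-1.5640)·0.38741 = 1.0541 g/L.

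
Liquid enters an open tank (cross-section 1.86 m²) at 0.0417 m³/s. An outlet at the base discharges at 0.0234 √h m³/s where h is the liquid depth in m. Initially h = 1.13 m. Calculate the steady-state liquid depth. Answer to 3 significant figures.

A dh/dt = Q_in − 0.0234 √h. Steady state requires inflow = outflow:
Q_in = 0.0234 √h_ss ⇒ √h_ss = 0.0417/0.0234 = 1.7821.
h_ss = 1.7821² = 3.1757 m. (Since h₀ = 1.13 m < h_ss, the level will rise toward this value.)

3.18 m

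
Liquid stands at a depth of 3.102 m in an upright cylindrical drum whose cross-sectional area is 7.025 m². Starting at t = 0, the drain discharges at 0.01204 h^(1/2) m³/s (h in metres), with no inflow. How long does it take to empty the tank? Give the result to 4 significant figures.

2055 s

A dh/dt = −Q_out = −0.01204 √h.
∫ h^(−1/2) dh = −(0.01204/A) ∫ dt, giving 2√h = 2√h₀ − (0.01204/A) t.
Set h = 0: 2√h₀ = (0.01204/A) t_empty ⇒ t_empty = 2A√h₀/0.01204.
t_empty = 2·7.025·√3.102/0.01204 = 14.0500·1.76125/0.01204 = 2055.28 s.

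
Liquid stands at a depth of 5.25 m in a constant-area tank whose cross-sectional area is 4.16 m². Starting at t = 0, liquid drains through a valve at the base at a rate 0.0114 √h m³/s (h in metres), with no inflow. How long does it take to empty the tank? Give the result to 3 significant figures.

Accumulation of liquid (constant cross-section A): A dh/dt = −0.0114 √h.
This is separable: 2 d(√h)/dt = −0.0114/A, so √h = √h₀ − (0.0114/(2A)) t.
Tank is empty when √h = 0: t_empty = 2A√h₀/0.0114.
t_empty = 2·4.16·√5.25/0.0114 = 8.3200·2.2913/0.0114 = 1672.2 s.

1670 s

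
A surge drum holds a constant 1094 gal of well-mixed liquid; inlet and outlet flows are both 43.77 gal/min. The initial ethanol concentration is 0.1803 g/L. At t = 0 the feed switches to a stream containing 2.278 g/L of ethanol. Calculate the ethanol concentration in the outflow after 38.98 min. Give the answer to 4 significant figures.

Mass balance on the solute (V constant): V dC/dt = Q(C_in − C).
So dC/dt = (C_in − C)/τ with τ = V/Q = 1094/43.77 = 24.9943 min.
C approaches C_in exponentially: C(t) = C_in + (C₀ − C_in) e^(−t/τ).
C(38.98) = 2.278 + (0.1803 − 2.278)·e^(−38.98/24.9943) = 2.278 + (-2.09770)·0.210229 = 1.83700 g/L.

1.837 g/L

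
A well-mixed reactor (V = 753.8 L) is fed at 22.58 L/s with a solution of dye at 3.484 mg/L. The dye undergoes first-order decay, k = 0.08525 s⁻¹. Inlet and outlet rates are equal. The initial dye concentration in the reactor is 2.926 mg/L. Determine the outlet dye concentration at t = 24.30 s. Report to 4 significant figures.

1.029 mg/L

Accumulation = in − out − consumed: V dC/dt = Q C_in − Q C − k V C.
dC/dt = (Q/V) C_in − (Q/V + k) C; effective rate a = Q/V + k = 0.0299549 + 0.08525 = 0.115205 s⁻¹.
C_ss = Q C_in/(Q + kV) = 0.905889 mg/L; C(t) = C_ss + (C₀ − C_ss) e^(−a t).
C(24.30) = 0.905889 + (2.02011)·e^(−0.115205·24.30) = 0.905889 + (2.02011)·0.0608418 = 1.02880 mg/L.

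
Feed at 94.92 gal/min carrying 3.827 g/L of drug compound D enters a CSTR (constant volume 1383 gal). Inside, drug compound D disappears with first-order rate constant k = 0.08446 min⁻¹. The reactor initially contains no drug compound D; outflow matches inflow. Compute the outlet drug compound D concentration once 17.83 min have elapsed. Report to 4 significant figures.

Accumulation = in − out − consumed: V dC/dt = Q C_in − Q C − k V C.
dC/dt = (Q/V) C_in − (Q/V + k) C; effective rate a = Q/V + k = 0.0686334 + 0.08446 = 0.153093 min⁻¹.
C_ss = Q C_in/(Q + kV) = 1.71568 g/L; C(t) = C_ss + (C₀ − C_ss) e^(−a t).
C(17.83) = 1.71568 + (-1.71568)·e^(−0.153093·17.83) = 1.71568 + (-1.71568)·0.0652418 = 1.60375 g/L.

1.604 g/L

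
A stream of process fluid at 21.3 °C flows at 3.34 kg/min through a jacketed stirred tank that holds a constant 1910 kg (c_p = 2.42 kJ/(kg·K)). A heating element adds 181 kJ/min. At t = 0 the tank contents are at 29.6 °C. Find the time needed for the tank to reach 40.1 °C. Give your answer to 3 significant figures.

782 min

M c_p dT/dt = ṁ c_p (T_in − T) + Q̇.
τ = M/ṁ = 571.86 min; T_ss = T_in + Q̇/(ṁ c_p) = 43.693 °C.
T(t) = T_ss + (T₀ − T_ss) e^(−t/τ). Set T = 40.1:
e^(−t/τ) = (40.1 − 43.693)/(29.6 − 43.693) = 0.25496
t = −571.86 · ln(0.25496) = 781.52 min.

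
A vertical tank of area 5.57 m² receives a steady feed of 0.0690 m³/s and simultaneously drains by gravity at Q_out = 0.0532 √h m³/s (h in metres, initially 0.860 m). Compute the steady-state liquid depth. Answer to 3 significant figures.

1.68 m

A dh/dt = Q_in − 0.0532 √h. Steady state requires inflow = outflow:
Q_in = 0.0532 √h_ss ⇒ √h_ss = 0.0690/0.0532 = 1.2970.
h_ss = 1.2970² = 1.6822 m. (Since h₀ = 0.860 m < h_ss, the level will rise toward this value.)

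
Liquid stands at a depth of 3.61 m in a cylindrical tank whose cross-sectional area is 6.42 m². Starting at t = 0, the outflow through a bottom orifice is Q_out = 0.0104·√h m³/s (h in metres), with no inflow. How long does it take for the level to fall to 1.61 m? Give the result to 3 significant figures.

With no inflow, A dh/dt = −0.0104 √h.
∫ h^(−1/2) dh = −(0.0104/A) ∫ dt, giving 2√h = 2√h₀ − (0.0104/A) t.
t = 2A(√h₀ − √h)/0.0104 = 2·6.42·(√3.61 − √1.61)/0.0104
  = 12.840 × (1.9000 − 1.2689) / 0.0104 = 779.22 s.

779 s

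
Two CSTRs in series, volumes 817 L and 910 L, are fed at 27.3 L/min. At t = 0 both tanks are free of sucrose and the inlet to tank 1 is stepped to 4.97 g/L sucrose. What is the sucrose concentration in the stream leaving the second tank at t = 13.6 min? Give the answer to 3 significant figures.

0.347 g/L

Each tank obeys Vᵢ dCᵢ/dt = Q(Cᵢ₋₁ − Cᵢ), so τᵢ = Vᵢ/Q.
τ₁ = 817/27.3 = 29.927 min; τ₂ = 910/27.3 = 33.333 min.
Tank 1: C₁ = C_in(1 − e^(−t/τ₁)). Tank 2 (τ₁ ≠ τ₂): C₂ = C_in[1 − (τ₁ e^(−t/τ₁) − τ₂ e^(−t/τ₂))/(τ₁ − τ₂)].
At t = 13.6: e^(−t/τ₁) = 0.63480, e^(−t/τ₂) = 0.66498.
C₂ = 4.97·[1 − (29.927·0.63480 − 33.333·0.66498)/(-3.4066)] = 4.97·0.069914 = 0.34747 g/L.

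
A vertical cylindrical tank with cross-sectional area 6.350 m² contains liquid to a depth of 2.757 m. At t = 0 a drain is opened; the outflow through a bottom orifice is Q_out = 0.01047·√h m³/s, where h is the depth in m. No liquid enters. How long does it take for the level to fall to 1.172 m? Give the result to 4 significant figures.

700.9 s

Volume balance on the tank: A dh/dt = −0.01047 √h.
∫ h^(−1/2) dh = −(0.01047/A) ∫ dt, giving 2√h = 2√h₀ − (0.01047/A) t.
t = 2A(√h₀ − √h)/0.01047 = 2·6.350·(√2.757 − √1.172)/0.01047
  = 12.7000 × (1.66042 − 1.08259) / 0.01047 = 700.904 s.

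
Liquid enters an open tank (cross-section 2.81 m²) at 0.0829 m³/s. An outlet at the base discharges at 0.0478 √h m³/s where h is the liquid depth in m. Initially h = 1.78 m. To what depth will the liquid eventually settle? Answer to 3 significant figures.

Accumulation of liquid (constant cross-section A): A dh/dt = Q_in − 0.0478 √h. At steady state dh/dt = 0:
Q_in = 0.0478 √h_ss ⇒ √h_ss = 0.0829/0.0478 = 1.7343.
h_ss = 1.7343² = 3.0078 m. (Since h₀ = 1.78 m < h_ss, the level will rise toward this value.)

3.01 m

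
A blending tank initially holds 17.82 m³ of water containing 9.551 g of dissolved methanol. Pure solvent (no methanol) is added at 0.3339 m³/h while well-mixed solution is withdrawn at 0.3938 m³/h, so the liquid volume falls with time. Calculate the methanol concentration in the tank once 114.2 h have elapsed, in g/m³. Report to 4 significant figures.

Let m(t) be the amount of methanol. Volume: V(t) = V₀ + (Q_in − Q_out) t = 17.82 − 0.0599000 t; V(114.2) = 10.9794 m³.
No methanol enters, so dm/dt = −Q_out · (m/V).
dm/m = −Q_out dt/(V₀ − 0.0599000 t); integrating gives ln(m/m₀) = −(Q_out/(Q_in−Q_out)) ln(V/V₀).
m = m₀ (V₀/V)^(Q_out/(Q_in−Q_out)) = 9.551 × (17.82/10.9794)^(-6.57429) = 0.395630 g.
C = m/V = 0.395630/10.9794 = 0.0360338 g/m³.

0.03603 g/m³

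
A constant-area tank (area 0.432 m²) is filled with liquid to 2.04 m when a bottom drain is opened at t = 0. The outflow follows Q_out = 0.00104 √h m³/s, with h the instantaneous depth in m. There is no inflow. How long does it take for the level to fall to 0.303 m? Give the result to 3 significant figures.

Accumulation of liquid (constant cross-section A): A dh/dt = −0.00104 √h.
∫ h^(−1/2) dh = −(0.00104/A) ∫ dt, giving 2√h = 2√h₀ − (0.00104/A) t.
t = 2A(√h₀ − √h)/0.00104 = 2·0.432·(√2.04 − √0.303)/0.00104
  = 0.86400 × (1.4283 − 0.55045) / 0.00104 = 729.28 s.

729 s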